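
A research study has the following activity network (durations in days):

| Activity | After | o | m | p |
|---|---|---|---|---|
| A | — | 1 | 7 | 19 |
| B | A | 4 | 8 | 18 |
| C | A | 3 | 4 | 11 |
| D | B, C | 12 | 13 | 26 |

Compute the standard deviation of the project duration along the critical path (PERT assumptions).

4.46 days

te_A = (1 + 4·7 + 19)/6 = 48/6 = 8; σ²_A = ((19−1)/6)² = 9.000
te_B = (4 + 4·8 + 18)/6 = 54/6 = 9; σ²_B = ((18−4)/6)² = 5.444
te_C = (3 + 4·4 + 11)/6 = 30/6 = 5; σ²_C = ((11−3)/6)² = 1.778
te_D = (12 + 4·13 + 26)/6 = 90/6 = 15; σ²_D = ((26−12)/6)² = 5.444

Forward pass:
ES_A = 0; EF_A = 8
ES_B = 8; EF_B = 8+9 = 17
ES_C = 8; EF_C = 8+5 = 13
ES_D = max(EF_B=17, EF_C=13) = 17; EF_D = 17+15 = 32
Expected project duration μ = 32 days. Critical path: A → B → D.

Variance along critical path = 9.000 + 5.444 + 5.444 = 19.889
σ = √19.889 = 4.460 days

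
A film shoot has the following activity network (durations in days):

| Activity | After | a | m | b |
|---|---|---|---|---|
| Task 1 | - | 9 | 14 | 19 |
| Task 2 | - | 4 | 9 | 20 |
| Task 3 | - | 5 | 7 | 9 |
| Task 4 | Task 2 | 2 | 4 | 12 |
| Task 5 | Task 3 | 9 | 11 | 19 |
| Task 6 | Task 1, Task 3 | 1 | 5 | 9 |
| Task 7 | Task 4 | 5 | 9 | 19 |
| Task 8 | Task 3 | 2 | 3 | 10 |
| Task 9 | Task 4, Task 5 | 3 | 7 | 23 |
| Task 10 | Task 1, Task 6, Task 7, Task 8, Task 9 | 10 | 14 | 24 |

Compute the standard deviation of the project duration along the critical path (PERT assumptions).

te_Task 1 = (9 + 4·14 + 19)/6 = 84/6 = 14; σ²_Task 1 = ((19−9)/6)² = 2.778
te_Task 2 = (4 + 4·9 + 20)/6 = 60/6 = 10; σ²_Task 2 = ((20−4)/6)² = 7.111
te_Task 3 = (5 + 4·7 + 9)/6 = 42/6 = 7; σ²_Task 3 = ((9−5)/6)² = 0.444
te_Task 4 = (2 + 4·4 + 12)/6 = 30/6 = 5; σ²_Task 4 = ((12−2)/6)² = 2.778
te_Task 5 = (9 + 4·11 + 19)/6 = 72/6 = 12; σ²_Task 5 = ((19−9)/6)² = 2.778
te_Task 6 = (1 + 4·5 + 9)/6 = 30/6 = 5; σ²_Task 6 = ((9−1)/6)² = 1.778
te_Task 7 = (5 + 4·9 + 19)/6 = 60/6 = 10; σ²_Task 7 = ((19−5)/6)² = 5.444
te_Task 8 = (2 + 4·3 + 10)/6 = 24/6 = 4; σ²_Task 8 = ((10−2)/6)² = 1.778
te_Task 9 = (3 + 4·7 + 23)/6 = 54/6 = 9; σ²_Task 9 = ((23−3)/6)² = 11.111
te_Task 10 = (10 + 4·14 + 24)/6 = 90/6 = 15; σ²_Task 10 = ((24−10)/6)² = 5.444

Forward pass:
ES_Task 1 = 0; EF_Task 1 = 14
ES_Task 2 = 0; EF_Task 2 = 10
ES_Task 3 = 0; EF_Task 3 = 7
ES_Task 4 = 10; EF_Task 4 = 10+5 = 15
ES_Task 5 = 7; EF_Task 5 = 7+12 = 19
ES_Task 6 = max(EF_Task 1=14, EF_Task 3=7) = 14; EF_Task 6 = 14+5 = 19
ES_Task 7 = 15; EF_Task 7 = 15+10 = 25
ES_Task 8 = 7; EF_Task 8 = 7+4 = 11
ES_Task 9 = max(EF_Task 4=15, EF_Task 5=19) = 19; EF_Task 9 = 19+9 = 28
ES_Task 10 = max(EF_Task 1=14, EF_Task 6=19, EF_Task 7=25, EF_Task 8=11, EF_Task 9=28) = 28; EF_Task 10 = 28+15 = 43
Expected project duration μ = 43 days. Critical path: Task 3 → Task 5 → Task 9 → Task 10.

Variance along critical path = 0.444 + 2.778 + 11.111 + 5.444 = 19.778
σ = √19.778 = 4.447 days

4.45 days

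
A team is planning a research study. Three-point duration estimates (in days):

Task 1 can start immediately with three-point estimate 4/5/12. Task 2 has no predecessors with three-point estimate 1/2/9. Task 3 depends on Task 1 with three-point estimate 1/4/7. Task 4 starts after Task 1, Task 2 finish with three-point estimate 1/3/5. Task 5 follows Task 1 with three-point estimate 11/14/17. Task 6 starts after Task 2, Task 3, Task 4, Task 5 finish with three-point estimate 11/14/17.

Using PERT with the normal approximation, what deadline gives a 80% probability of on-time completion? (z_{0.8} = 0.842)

35.6 days

te_Task 1 = (4 + 4·5 + 12)/6 = 36/6 = 6; σ²_Task 1 = ((12−4)/6)² = 1.778
te_Task 2 = (1 + 4·2 + 9)/6 = 18/6 = 3; σ²_Task 2 = ((9−1)/6)² = 1.778
te_Task 3 = (1 + 4·4 + 7)/6 = 24/6 = 4; σ²_Task 3 = ((7−1)/6)² = 1.000
te_Task 4 = (1 + 4·3 + 5)/6 = 18/6 = 3; σ²_Task 4 = ((5−1)/6)² = 0.444
te_Task 5 = (11 + 4·14 + 17)/6 = 84/6 = 14; σ²_Task 5 = ((17−11)/6)² = 1.000
te_Task 6 = (11 + 4·14 + 17)/6 = 84/6 = 14; σ²_Task 6 = ((17−11)/6)² = 1.000

Forward pass:
ES_Task 1 = 0; EF_Task 1 = 6
ES_Task 2 = 0; EF_Task 2 = 3
ES_Task 3 = 6; EF_Task 3 = 6+4 = 10
ES_Task 4 = max(EF_Task 1=6, EF_Task 2=3) = 6; EF_Task 4 = 6+3 = 9
ES_Task 5 = 6; EF_Task 5 = 6+14 = 20
ES_Task 6 = max(EF_Task 2=3, EF_Task 3=10, EF_Task 4=9, EF_Task 5=20) = 20; EF_Task 6 = 20+14 = 34
Expected project duration μ = 34 days. Critical path: Task 1 → Task 5 → Task 6.

Variance along critical path = 1.778 + 1.000 + 1.000 = 3.778; σ = 1.944 days.
D = μ + z·σ = 34 + 0.842·1.944 = 35.6 days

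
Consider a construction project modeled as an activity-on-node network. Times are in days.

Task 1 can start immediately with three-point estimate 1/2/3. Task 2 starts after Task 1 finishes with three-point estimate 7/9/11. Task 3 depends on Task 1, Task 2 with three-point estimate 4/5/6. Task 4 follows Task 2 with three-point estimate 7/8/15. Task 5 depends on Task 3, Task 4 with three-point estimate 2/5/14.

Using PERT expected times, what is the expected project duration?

26 days

te_Task 1 = (1 + 4·2 + 3)/6 = 12/6 = 2
te_Task 2 = (7 + 4·9 + 11)/6 = 54/6 = 9
te_Task 3 = (4 + 4·5 + 6)/6 = 30/6 = 5
te_Task 4 = (7 + 4·8 + 15)/6 = 54/6 = 9
te_Task 5 = (2 + 4·5 + 14)/6 = 36/6 = 6

Forward pass:
ES_Task 1 = 0; EF_Task 1 = 2
ES_Task 2 = 2; EF_Task 2 = 2+9 = 11
ES_Task 3 = max(EF_Task 1=2, EF_Task 2=11) = 11; EF_Task 3 = 11+5 = 16
ES_Task 4 = 11; EF_Task 4 = 11+9 = 20
ES_Task 5 = max(EF_Task 3=16, EF_Task 4=20) = 20; EF_Task 5 = 20+6 = 26
Expected project duration μ = 26 days. Critical path: Task 1 → Task 2 → Task 4 → Task 5.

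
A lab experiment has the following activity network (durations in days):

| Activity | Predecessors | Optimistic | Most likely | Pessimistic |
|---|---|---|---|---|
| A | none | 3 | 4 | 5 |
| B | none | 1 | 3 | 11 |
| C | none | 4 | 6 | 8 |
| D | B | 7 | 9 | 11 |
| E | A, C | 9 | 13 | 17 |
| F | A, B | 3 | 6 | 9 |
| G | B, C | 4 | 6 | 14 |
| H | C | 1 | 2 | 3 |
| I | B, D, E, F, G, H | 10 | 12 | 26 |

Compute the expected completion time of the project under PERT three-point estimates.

33 days

te_A = (3 + 4·4 + 5)/6 = 24/6 = 4
te_B = (1 + 4·3 + 11)/6 = 24/6 = 4
te_C = (4 + 4·6 + 8)/6 = 36/6 = 6
te_D = (7 + 4·9 + 11)/6 = 54/6 = 9
te_E = (9 + 4·13 + 17)/6 = 78/6 = 13
te_F = (3 + 4·6 + 9)/6 = 36/6 = 6
te_G = (4 + 4·6 + 14)/6 = 42/6 = 7
te_H = (1 + 4·2 + 3)/6 = 12/6 = 2
te_I = (10 + 4·12 + 26)/6 = 84/6 = 14

Forward pass:
ES_A = 0; EF_A = 4
ES_B = 0; EF_B = 4
ES_C = 0; EF_C = 6
ES_D = 4; EF_D = 4+9 = 13
ES_E = max(EF_A=4, EF_C=6) = 6; EF_E = 6+13 = 19
ES_F = max(EF_A=4, EF_B=4) = 4; EF_F = 4+6 = 10
ES_G = max(EF_B=4, EF_C=6) = 6; EF_G = 6+7 = 13
ES_H = 6; EF_H = 6+2 = 8
ES_I = max(EF_B=4, EF_D=13, EF_E=19, EF_F=10, EF_G=13, EF_H=8) = 19; EF_I = 19+14 = 33
Expected project duration μ = 33 days. Critical path: C → E → I.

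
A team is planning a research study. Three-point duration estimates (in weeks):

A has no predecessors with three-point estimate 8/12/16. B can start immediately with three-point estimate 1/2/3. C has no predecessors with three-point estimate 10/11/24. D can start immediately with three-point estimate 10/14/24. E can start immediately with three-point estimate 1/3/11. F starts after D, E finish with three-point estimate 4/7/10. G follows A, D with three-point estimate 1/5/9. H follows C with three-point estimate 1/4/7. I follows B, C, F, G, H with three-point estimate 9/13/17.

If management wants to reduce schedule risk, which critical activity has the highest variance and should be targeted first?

te_A = (8 + 4·12 + 16)/6 = 72/6 = 12; σ²_A = ((16−8)/6)² = 1.778
te_B = (1 + 4·2 + 3)/6 = 12/6 = 2; σ²_B = ((3−1)/6)² = 0.111
te_C = (10 + 4·11 + 24)/6 = 78/6 = 13; σ²_C = ((24−10)/6)² = 5.444
te_D = (10 + 4·14 + 24)/6 = 90/6 = 15; σ²_D = ((24−10)/6)² = 5.444
te_E = (1 + 4·3 + 11)/6 = 24/6 = 4; σ²_E = ((11−1)/6)² = 2.778
te_F = (4 + 4·7 + 10)/6 = 42/6 = 7; σ²_F = ((10−4)/6)² = 1.000
te_G = (1 + 4·5 + 9)/6 = 30/6 = 5; σ²_G = ((9−1)/6)² = 1.778
te_H = (1 + 4·4 + 7)/6 = 24/6 = 4; σ²_H = ((7−1)/6)² = 1.000
te_I = (9 + 4·13 + 17)/6 = 78/6 = 13; σ²_I = ((17−9)/6)² = 1.778

Forward pass:
ES_A = 0; EF_A = 12
ES_B = 0; EF_B = 2
ES_C = 0; EF_C = 13
ES_D = 0; EF_D = 15
ES_E = 0; EF_E = 4
ES_F = max(EF_D=15, EF_E=4) = 15; EF_F = 15+7 = 22
ES_G = max(EF_A=12, EF_D=15) = 15; EF_G = 15+5 = 20
ES_H = 13; EF_H = 13+4 = 17
ES_I = max(EF_B=2, EF_C=13, EF_F=22, EF_G=20, EF_H=17) = 22; EF_I = 22+13 = 35
Expected project duration μ = 35 weeks. Critical path: D → F → I.

Variances on critical path: σ²_D=5.444, σ²_F=1.000, σ²_I=1.778.
Largest is σ²_D = 5.444.

D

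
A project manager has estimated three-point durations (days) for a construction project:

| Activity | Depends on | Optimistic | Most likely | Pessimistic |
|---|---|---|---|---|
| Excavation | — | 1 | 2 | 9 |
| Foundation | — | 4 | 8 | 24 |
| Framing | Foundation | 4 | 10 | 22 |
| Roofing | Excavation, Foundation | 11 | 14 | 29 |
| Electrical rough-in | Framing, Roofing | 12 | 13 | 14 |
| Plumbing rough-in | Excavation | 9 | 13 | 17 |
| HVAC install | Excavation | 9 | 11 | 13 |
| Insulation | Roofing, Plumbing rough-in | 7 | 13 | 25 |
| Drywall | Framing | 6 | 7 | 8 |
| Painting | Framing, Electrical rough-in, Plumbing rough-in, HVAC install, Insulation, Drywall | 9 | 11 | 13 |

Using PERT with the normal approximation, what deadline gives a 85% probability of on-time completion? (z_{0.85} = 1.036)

56.6 days

te_Excavation = (1 + 4·2 + 9)/6 = 18/6 = 3; σ²_Excavation = ((9−1)/6)² = 1.778
te_Foundation = (4 + 4·8 + 24)/6 = 60/6 = 10; σ²_Foundation = ((24−4)/6)² = 11.111
te_Framing = (4 + 4·10 + 22)/6 = 66/6 = 11; σ²_Framing = ((22−4)/6)² = 9.000
te_Roofing = (11 + 4·14 + 29)/6 = 96/6 = 16; σ²_Roofing = ((29−11)/6)² = 9.000
te_Electrical rough-in = (12 + 4·13 + 14)/6 = 78/6 = 13; σ²_Electrical rough-in = ((14−12)/6)² = 0.111
te_Plumbing rough-in = (9 + 4·13 + 17)/6 = 78/6 = 13; σ²_Plumbing rough-in = ((17−9)/6)² = 1.778
te_HVAC install = (9 + 4·11 + 13)/6 = 66/6 = 11; σ²_HVAC install = ((13−9)/6)² = 0.444
te_Insulation = (7 + 4·13 + 25)/6 = 84/6 = 14; σ²_Insulation = ((25−7)/6)² = 9.000
te_Drywall = (6 + 4·7 + 8)/6 = 42/6 = 7; σ²_Drywall = ((8−6)/6)² = 0.111
te_Painting = (9 + 4·11 + 13)/6 = 66/6 = 11; σ²_Painting = ((13−9)/6)² = 0.444

Forward pass:
ES_Excavation = 0; EF_Excavation = 3
ES_Foundation = 0; EF_Foundation = 10
ES_Framing = 10; EF_Framing = 10+11 = 21
ES_Roofing = max(EF_Excavation=3, EF_Foundation=10) = 10; EF_Roofing = 10+16 = 26
ES_Electrical rough-in = max(EF_Framing=21, EF_Roofing=26) = 26; EF_Electrical rough-in = 26+13 = 39
ES_Plumbing rough-in = 3; EF_Plumbing rough-in = 3+13 = 16
ES_HVAC install = 3; EF_HVAC install = 3+11 = 14
ES_Insulation = max(EF_Roofing=26, EF_Plumbing rough-in=16) = 26; EF_Insulation = 26+14 = 40
ES_Drywall = 21; EF_Drywall = 21+7 = 28
ES_Painting = max(EF_Framing=21, EF_Electrical rough-in=39, EF_Plumbing rough-in=16, EF_HVAC install=14, EF_Insulation=40, EF_Drywall=28) = 40; EF_Painting = 40+11 = 51
Expected project duration μ = 51 days. Critical path: Foundation → Roofing → Insulation → Painting.

Variance along critical path = 11.111 + 9.000 + 9.000 + 0.444 = 29.556; σ = 5.437 days.
D = μ + z·σ = 51 + 1.036·5.437 = 56.6 days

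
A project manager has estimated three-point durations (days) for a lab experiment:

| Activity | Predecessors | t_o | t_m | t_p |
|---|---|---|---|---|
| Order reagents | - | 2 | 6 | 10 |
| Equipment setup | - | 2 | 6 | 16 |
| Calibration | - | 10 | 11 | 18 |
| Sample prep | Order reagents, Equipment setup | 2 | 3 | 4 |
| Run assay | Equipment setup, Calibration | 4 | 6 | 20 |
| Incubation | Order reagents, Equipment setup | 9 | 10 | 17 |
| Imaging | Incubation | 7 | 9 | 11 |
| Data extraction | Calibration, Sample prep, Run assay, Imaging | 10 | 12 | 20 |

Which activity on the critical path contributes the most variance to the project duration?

te_Order reagents = (2 + 4·6 + 10)/6 = 36/6 = 6; σ²_Order reagents = ((10−2)/6)² = 1.778
te_Equipment setup = (2 + 4·6 + 16)/6 = 42/6 = 7; σ²_Equipment setup = ((16−2)/6)² = 5.444
te_Calibration = (10 + 4·11 + 18)/6 = 72/6 = 12; σ²_Calibration = ((18−10)/6)² = 1.778
te_Sample prep = (2 + 4·3 + 4)/6 = 18/6 = 3; σ²_Sample prep = ((4−2)/6)² = 0.111
te_Run assay = (4 + 4·6 + 20)/6 = 48/6 = 8; σ²_Run assay = ((20−4)/6)² = 7.111
te_Incubation = (9 + 4·10 + 17)/6 = 66/6 = 11; σ²_Incubation = ((17−9)/6)² = 1.778
te_Imaging = (7 + 4·9 + 11)/6 = 54/6 = 9; σ²_Imaging = ((11−7)/6)² = 0.444
te_Data extraction = (10 + 4·12 + 20)/6 = 78/6 = 13; σ²_Data extraction = ((20−10)/6)² = 2.778

Forward pass:
ES_Order reagents = 0; EF_Order reagents = 6
ES_Equipment setup = 0; EF_Equipment setup = 7
ES_Calibration = 0; EF_Calibration = 12
ES_Sample prep = max(EF_Order reagents=6, EF_Equipment setup=7) = 7; EF_Sample prep = 7+3 = 10
ES_Run assay = max(EF_Equipment setup=7, EF_Calibration=12) = 12; EF_Run assay = 12+8 = 20
ES_Incubation = max(EF_Order reagents=6, EF_Equipment setup=7) = 7; EF_Incubation = 7+11 = 18
ES_Imaging = 18; EF_Imaging = 18+9 = 27
ES_Data extraction = max(EF_Calibration=12, EF_Sample prep=10, EF_Run assay=20, EF_Imaging=27) = 27; EF_Data extraction = 27+13 = 40
Expected project duration μ = 40 days. Critical path: Equipment setup → Incubation → Imaging → Data extraction.

Variances on critical path: σ²_Equipment setup=5.444, σ²_Incubation=1.778, σ²_Imaging=0.444, σ²_Data extraction=2.778.
Largest is σ²_Equipment setup = 5.444.

Equipment setup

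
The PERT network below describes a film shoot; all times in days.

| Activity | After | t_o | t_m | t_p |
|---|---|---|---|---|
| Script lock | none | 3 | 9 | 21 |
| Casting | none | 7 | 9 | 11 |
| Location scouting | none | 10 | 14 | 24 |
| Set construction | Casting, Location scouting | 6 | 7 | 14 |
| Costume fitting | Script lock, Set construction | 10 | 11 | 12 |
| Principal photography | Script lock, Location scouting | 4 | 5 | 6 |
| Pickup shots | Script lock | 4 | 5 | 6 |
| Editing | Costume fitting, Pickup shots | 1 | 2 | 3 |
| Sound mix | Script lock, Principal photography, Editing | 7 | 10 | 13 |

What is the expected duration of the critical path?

46 days

te_Script lock = (3 + 4·9 + 21)/6 = 60/6 = 10
te_Casting = (7 + 4·9 + 11)/6 = 54/6 = 9
te_Location scouting = (10 + 4·14 + 24)/6 = 90/6 = 15
te_Set construction = (6 + 4·7 + 14)/6 = 48/6 = 8
te_Costume fitting = (10 + 4·11 + 12)/6 = 66/6 = 11
te_Principal photography = (4 + 4·5 + 6)/6 = 30/6 = 5
te_Pickup shots = (4 + 4·5 + 6)/6 = 30/6 = 5
te_Editing = (1 + 4·2 + 3)/6 = 12/6 = 2
te_Sound mix = (7 + 4·10 + 13)/6 = 60/6 = 10

Forward pass:
ES_Script lock = 0; EF_Script lock = 10
ES_Casting = 0; EF_Casting = 9
ES_Location scouting = 0; EF_Location scouting = 15
ES_Set construction = max(EF_Casting=9, EF_Location scouting=15) = 15; EF_Set construction = 15+8 = 23
ES_Costume fitting = max(EF_Script lock=10, EF_Set construction=23) = 23; EF_Costume fitting = 23+11 = 34
ES_Principal photography = max(EF_Script lock=10, EF_Location scouting=15) = 15; EF_Principal photography = 15+5 = 20
ES_Pickup shots = 10; EF_Pickup shots = 10+5 = 15
ES_Editing = max(EF_Costume fitting=34, EF_Pickup shots=15) = 34; EF_Editing = 34+2 = 36
ES_Sound mix = max(EF_Script lock=10, EF_Principal photography=20, EF_Editing=36) = 36; EF_Sound mix = 36+10 = 46
Expected project duration μ = 46 days. Critical path: Location scouting → Set construction → Costume fitting → Editing → Sound mix.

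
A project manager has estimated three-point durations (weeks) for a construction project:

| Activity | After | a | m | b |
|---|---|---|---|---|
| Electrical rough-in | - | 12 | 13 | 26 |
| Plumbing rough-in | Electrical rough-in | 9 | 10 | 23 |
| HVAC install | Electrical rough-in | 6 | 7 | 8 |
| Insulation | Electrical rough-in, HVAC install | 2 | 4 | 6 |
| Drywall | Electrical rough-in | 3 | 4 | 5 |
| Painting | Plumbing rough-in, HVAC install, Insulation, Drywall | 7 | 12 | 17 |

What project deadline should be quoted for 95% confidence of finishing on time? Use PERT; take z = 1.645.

te_Electrical rough-in = (12 + 4·13 + 26)/6 = 90/6 = 15; σ²_Electrical rough-in = ((26−12)/6)² = 5.444
te_Plumbing rough-in = (9 + 4·10 + 23)/6 = 72/6 = 12; σ²_Plumbing rough-in = ((23−9)/6)² = 5.444
te_HVAC install = (6 + 4·7 + 8)/6 = 42/6 = 7; σ²_HVAC install = ((8−6)/6)² = 0.111
te_Insulation = (2 + 4·4 + 6)/6 = 24/6 = 4; σ²_Insulation = ((6−2)/6)² = 0.444
te_Drywall = (3 + 4·4 + 5)/6 = 24/6 = 4; σ²_Drywall = ((5−3)/6)² = 0.111
te_Painting = (7 + 4·12 + 17)/6 = 72/6 = 12; σ²_Painting = ((17−7)/6)² = 2.778

Forward pass:
ES_Electrical rough-in = 0; EF_Electrical rough-in = 15
ES_Plumbing rough-in = 15; EF_Plumbing rough-in = 15+12 = 27
ES_HVAC install = 15; EF_HVAC install = 15+7 = 22
ES_Insulation = max(EF_Electrical rough-in=15, EF_HVAC install=22) = 22; EF_Insulation = 22+4 = 26
ES_Drywall = 15; EF_Drywall = 15+4 = 19
ES_Painting = max(EF_Plumbing rough-in=27, EF_HVAC install=22, EF_Insulation=26, EF_Drywall=19) = 27; EF_Painting = 27+12 = 39
Expected project duration μ = 39 weeks. Critical path: Electrical rough-in → Plumbing rough-in → Painting.

Variance along critical path = 5.444 + 5.444 + 2.778 = 13.667; σ = 3.697 weeks.
D = μ + z·σ = 39 + 1.645·3.697 = 45.1 weeks

45.1 weeks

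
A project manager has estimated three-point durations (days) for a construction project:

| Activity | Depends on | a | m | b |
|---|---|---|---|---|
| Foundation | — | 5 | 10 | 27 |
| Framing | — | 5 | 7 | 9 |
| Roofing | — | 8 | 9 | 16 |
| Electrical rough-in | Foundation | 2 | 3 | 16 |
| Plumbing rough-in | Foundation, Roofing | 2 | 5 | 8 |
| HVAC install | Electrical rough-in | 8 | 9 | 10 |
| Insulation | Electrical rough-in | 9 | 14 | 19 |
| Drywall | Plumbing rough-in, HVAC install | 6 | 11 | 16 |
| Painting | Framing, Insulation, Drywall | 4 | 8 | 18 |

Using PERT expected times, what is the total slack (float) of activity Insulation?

6 days

te_Foundation = (5 + 4·10 + 27)/6 = 72/6 = 12
te_Framing = (5 + 4·7 + 9)/6 = 42/6 = 7
te_Roofing = (8 + 4·9 + 16)/6 = 60/6 = 10
te_Electrical rough-in = (2 + 4·3 + 16)/6 = 30/6 = 5
te_Plumbing rough-in = (2 + 4·5 + 8)/6 = 30/6 = 5
te_HVAC install = (8 + 4·9 + 10)/6 = 54/6 = 9
te_Insulation = (9 + 4·14 + 19)/6 = 84/6 = 14
te_Drywall = (6 + 4·11 + 16)/6 = 66/6 = 11
te_Painting = (4 + 4·8 + 18)/6 = 54/6 = 9

Forward pass:
ES_Foundation = 0; EF_Foundation = 12
ES_Framing = 0; EF_Framing = 7
ES_Roofing = 0; EF_Roofing = 10
ES_Electrical rough-in = 12; EF_Electrical rough-in = 12+5 = 17
ES_Plumbing rough-in = max(EF_Foundation=12, EF_Roofing=10) = 12; EF_Plumbing rough-in = 12+5 = 17
ES_HVAC install = 17; EF_HVAC install = 17+9 = 26
ES_Insulation = 17; EF_Insulation = 17+14 = 31
ES_Drywall = max(EF_Plumbing rough-in=17, EF_HVAC install=26) = 26; EF_Drywall = 26+11 = 37
ES_Painting = max(EF_Framing=7, EF_Insulation=31, EF_Drywall=37) = 37; EF_Painting = 37+9 = 46
Expected project duration μ = 46 days. Critical path: Foundation → Electrical rough-in → HVAC install → Drywall → Painting.

Backward pass:
LF_Painting = 46; LS_Painting = 46−9 = 37
LF_Drywall = LS_Painting = 37; LS_Drywall = 37−11 = 26
LF_Insulation = LS_Painting = 37; LS_Insulation = 37−14 = 23
LF_HVAC install = LS_Drywall = 26; LS_HVAC install = 26−9 = 17
LF_Plumbing rough-in = LS_Drywall = 26; LS_Plumbing rough-in = 26−5 = 21
LF_Electrical rough-in = min(LS_HVAC install=17, LS_Insulation=23) = 17; LS_Electrical rough-in = 17−5 = 12
LF_Roofing = LS_Plumbing rough-in = 21; LS_Roofing = 21−10 = 11
LF_Framing = LS_Painting = 37; LS_Framing = 37−7 = 30
LF_Foundation = min(LS_Electrical rough-in=12, LS_Plumbing rough-in=21) = 12; LS_Foundation = 12−12 = 0
Slack_Insulation = LS_Insulation − ES_Insulation = 23 − 17 = 6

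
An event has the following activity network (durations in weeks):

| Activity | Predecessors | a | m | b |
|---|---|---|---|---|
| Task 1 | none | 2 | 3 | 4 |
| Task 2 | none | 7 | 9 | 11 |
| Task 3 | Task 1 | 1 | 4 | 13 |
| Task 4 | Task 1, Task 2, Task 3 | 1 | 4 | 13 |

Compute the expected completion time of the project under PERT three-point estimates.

14 weeks

te_Task 1 = (2 + 4·3 + 4)/6 = 18/6 = 3
te_Task 2 = (7 + 4·9 + 11)/6 = 54/6 = 9
te_Task 3 = (1 + 4·4 + 13)/6 = 30/6 = 5
te_Task 4 = (1 + 4·4 + 13)/6 = 30/6 = 5

Forward pass:
ES_Task 1 = 0; EF_Task 1 = 3
ES_Task 2 = 0; EF_Task 2 = 9
ES_Task 3 = 3; EF_Task 3 = 3+5 = 8
ES_Task 4 = max(EF_Task 1=3, EF_Task 2=9, EF_Task 3=8) = 9; EF_Task 4 = 9+5 = 14
Expected project duration μ = 14 weeks. Critical path: Task 2 → Task 4.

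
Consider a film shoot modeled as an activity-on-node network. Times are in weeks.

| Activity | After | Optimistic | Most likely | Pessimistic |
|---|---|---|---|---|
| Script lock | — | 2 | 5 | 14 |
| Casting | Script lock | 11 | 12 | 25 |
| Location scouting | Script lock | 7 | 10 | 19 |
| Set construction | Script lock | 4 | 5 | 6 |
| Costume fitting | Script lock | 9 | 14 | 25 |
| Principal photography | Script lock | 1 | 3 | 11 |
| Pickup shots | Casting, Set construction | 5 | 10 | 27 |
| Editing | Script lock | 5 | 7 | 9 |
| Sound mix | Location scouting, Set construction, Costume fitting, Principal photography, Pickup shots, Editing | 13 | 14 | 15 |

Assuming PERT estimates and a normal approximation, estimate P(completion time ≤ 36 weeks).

0.019

te_Script lock = (2 + 4·5 + 14)/6 = 36/6 = 6; σ²_Script lock = ((14−2)/6)² = 4.000
te_Casting = (11 + 4·12 + 25)/6 = 84/6 = 14; σ²_Casting = ((25−11)/6)² = 5.444
te_Location scouting = (7 + 4·10 + 19)/6 = 66/6 = 11; σ²_Location scouting = ((19−7)/6)² = 4.000
te_Set construction = (4 + 4·5 + 6)/6 = 30/6 = 5; σ²_Set construction = ((6−4)/6)² = 0.111
te_Costume fitting = (9 + 4·14 + 25)/6 = 90/6 = 15; σ²_Costume fitting = ((25−9)/6)² = 7.111
te_Principal photography = (1 + 4·3 + 11)/6 = 24/6 = 4; σ²_Principal photography = ((11−1)/6)² = 2.778
te_Pickup shots = (5 + 4·10 + 27)/6 = 72/6 = 12; σ²_Pickup shots = ((27−5)/6)² = 13.444
te_Editing = (5 + 4·7 + 9)/6 = 42/6 = 7; σ²_Editing = ((9−5)/6)² = 0.444
te_Sound mix = (13 + 4·14 + 15)/6 = 84/6 = 14; σ²_Sound mix = ((15−13)/6)² = 0.111

Forward pass:
ES_Script lock = 0; EF_Script lock = 6
ES_Casting = 6; EF_Casting = 6+14 = 20
ES_Location scouting = 6; EF_Location scouting = 6+11 = 17
ES_Set construction = 6; EF_Set construction = 6+5 = 11
ES_Costume fitting = 6; EF_Costume fitting = 6+15 = 21
ES_Principal photography = 6; EF_Principal photography = 6+4 = 10
ES_Pickup shots = max(EF_Casting=20, EF_Set construction=11) = 20; EF_Pickup shots = 20+12 = 32
ES_Editing = 6; EF_Editing = 6+7 = 13
ES_Sound mix = max(EF_Location scouting=17, EF_Set construction=11, EF_Costume fitting=21, EF_Principal photography=10, EF_Pickup shots=32, EF_Editing=13) = 32; EF_Sound mix = 32+14 = 46
Expected project duration μ = 46 weeks. Critical path: Script lock → Casting → Pickup shots → Sound mix.

Variance along critical path = 4.000 + 5.444 + 13.444 + 0.111 = 23.000; σ = √23.000 = 4.796 weeks.
Z = (36 − 46) / 4.796 = -2.085
P(T ≤ 36) = Φ(-2.085) ≈ 0.019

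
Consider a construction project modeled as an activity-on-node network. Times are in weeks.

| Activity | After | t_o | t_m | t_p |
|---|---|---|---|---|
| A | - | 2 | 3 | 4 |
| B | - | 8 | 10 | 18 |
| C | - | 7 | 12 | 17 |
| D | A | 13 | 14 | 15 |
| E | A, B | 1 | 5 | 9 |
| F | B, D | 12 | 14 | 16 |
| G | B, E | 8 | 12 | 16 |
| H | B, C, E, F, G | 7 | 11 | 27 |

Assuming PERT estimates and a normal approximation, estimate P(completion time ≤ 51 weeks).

te_A = (2 + 4·3 + 4)/6 = 18/6 = 3; σ²_A = ((4−2)/6)² = 0.111
te_B = (8 + 4·10 + 18)/6 = 66/6 = 11; σ²_B = ((18−8)/6)² = 2.778
te_C = (7 + 4·12 + 17)/6 = 72/6 = 12; σ²_C = ((17−7)/6)² = 2.778
te_D = (13 + 4·14 + 15)/6 = 84/6 = 14; σ²_D = ((15−13)/6)² = 0.111
te_E = (1 + 4·5 + 9)/6 = 30/6 = 5; σ²_E = ((9−1)/6)² = 1.778
te_F = (12 + 4·14 + 16)/6 = 84/6 = 14; σ²_F = ((16−12)/6)² = 0.444
te_G = (8 + 4·12 + 16)/6 = 72/6 = 12; σ²_G = ((16−8)/6)² = 1.778
te_H = (7 + 4·11 + 27)/6 = 78/6 = 13; σ²_H = ((27−7)/6)² = 11.111

Forward pass:
ES_A = 0; EF_A = 3
ES_B = 0; EF_B = 11
ES_C = 0; EF_C = 12
ES_D = 3; EF_D = 3+14 = 17
ES_E = max(EF_A=3, EF_B=11) = 11; EF_E = 11+5 = 16
ES_F = max(EF_B=11, EF_D=17) = 17; EF_F = 17+14 = 31
ES_G = max(EF_B=11, EF_E=16) = 16; EF_G = 16+12 = 28
ES_H = max(EF_B=11, EF_C=12, EF_E=16, EF_F=31, EF_G=28) = 31; EF_H = 31+13 = 44
Expected project duration μ = 44 weeks. Critical path: A → D → F → H.

Variance along critical path = 0.111 + 0.111 + 0.444 + 11.111 = 11.778; σ = √11.778 = 3.432 weeks.
Z = (51 − 44) / 3.432 = 2.040
P(T ≤ 51) = Φ(2.040) ≈ 0.979

0.979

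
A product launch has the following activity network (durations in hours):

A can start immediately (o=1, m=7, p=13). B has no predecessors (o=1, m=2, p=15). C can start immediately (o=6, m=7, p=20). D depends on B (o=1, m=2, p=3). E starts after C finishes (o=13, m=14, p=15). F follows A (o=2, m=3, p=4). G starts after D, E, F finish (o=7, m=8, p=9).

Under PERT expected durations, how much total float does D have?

17 hours

te_A = (1 + 4·7 + 13)/6 = 42/6 = 7
te_B = (1 + 4·2 + 15)/6 = 24/6 = 4
te_C = (6 + 4·7 + 20)/6 = 54/6 = 9
te_D = (1 + 4·2 + 3)/6 = 12/6 = 2
te_E = (13 + 4·14 + 15)/6 = 84/6 = 14
te_F = (2 + 4·3 + 4)/6 = 18/6 = 3
te_G = (7 + 4·8 + 9)/6 = 48/6 = 8

Forward pass:
ES_A = 0; EF_A = 7
ES_B = 0; EF_B = 4
ES_C = 0; EF_C = 9
ES_D = 4; EF_D = 4+2 = 6
ES_E = 9; EF_E = 9+14 = 23
ES_F = 7; EF_F = 7+3 = 10
ES_G = max(EF_D=6, EF_E=23, EF_F=10) = 23; EF_G = 23+8 = 31
Expected project duration μ = 31 hours. Critical path: C → E → G.

Backward pass:
LF_G = 31; LS_G = 31−8 = 23
LF_F = LS_G = 23; LS_F = 23−3 = 20
LF_E = LS_G = 23; LS_E = 23−14 = 9
LF_D = LS_G = 23; LS_D = 23−2 = 21
LF_C = LS_E = 9; LS_C = 9−9 = 0
LF_B = LS_D = 21; LS_B = 21−4 = 17
LF_A = LS_F = 20; LS_A = 20−7 = 13
Slack_D = LS_D − ES_D = 21 − 4 = 17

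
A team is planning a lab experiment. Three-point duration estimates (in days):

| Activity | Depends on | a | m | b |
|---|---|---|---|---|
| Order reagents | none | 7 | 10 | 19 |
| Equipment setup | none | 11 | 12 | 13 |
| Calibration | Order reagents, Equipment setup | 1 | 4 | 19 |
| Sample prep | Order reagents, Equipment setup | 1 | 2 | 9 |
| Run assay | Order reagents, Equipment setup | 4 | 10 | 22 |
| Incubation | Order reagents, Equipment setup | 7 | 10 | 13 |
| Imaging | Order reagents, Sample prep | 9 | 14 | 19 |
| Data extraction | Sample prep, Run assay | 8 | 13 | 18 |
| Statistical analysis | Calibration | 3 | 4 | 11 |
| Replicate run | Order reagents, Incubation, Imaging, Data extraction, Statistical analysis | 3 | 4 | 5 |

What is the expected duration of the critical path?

40 days

te_Order reagents = (7 + 4·10 + 19)/6 = 66/6 = 11
te_Equipment setup = (11 + 4·12 + 13)/6 = 72/6 = 12
te_Calibration = (1 + 4·4 + 19)/6 = 36/6 = 6
te_Sample prep = (1 + 4·2 + 9)/6 = 18/6 = 3
te_Run assay = (4 + 4·10 + 22)/6 = 66/6 = 11
te_Incubation = (7 + 4·10 + 13)/6 = 60/6 = 10
te_Imaging = (9 + 4·14 + 19)/6 = 84/6 = 14
te_Data extraction = (8 + 4·13 + 18)/6 = 78/6 = 13
te_Statistical analysis = (3 + 4·4 + 11)/6 = 30/6 = 5
te_Replicate run = (3 + 4·4 + 5)/6 = 24/6 = 4

Forward pass:
ES_Order reagents = 0; EF_Order reagents = 11
ES_Equipment setup = 0; EF_Equipment setup = 12
ES_Calibration = max(EF_Order reagents=11, EF_Equipment setup=12) = 12; EF_Calibration = 12+6 = 18
ES_Sample prep = max(EF_Order reagents=11, EF_Equipment setup=12) = 12; EF_Sample prep = 12+3 = 15
ES_Run assay = max(EF_Order reagents=11, EF_Equipment setup=12) = 12; EF_Run assay = 12+11 = 23
ES_Incubation = max(EF_Order reagents=11, EF_Equipment setup=12) = 12; EF_Incubation = 12+10 = 22
ES_Imaging = max(EF_Order reagents=11, EF_Sample prep=15) = 15; EF_Imaging = 15+14 = 29
ES_Data extraction = max(EF_Sample prep=15, EF_Run assay=23) = 23; EF_Data extraction = 23+13 = 36
ES_Statistical analysis = 18; EF_Statistical analysis = 18+5 = 23
ES_Replicate run = max(EF_Order reagents=11, EF_Incubation=22, EF_Imaging=29, EF_Data extraction=36, EF_Statistical analysis=23) = 36; EF_Replicate run = 36+4 = 40
Expected project duration μ = 40 days. Critical path: Equipment setup → Run assay → Data extraction → Replicate run.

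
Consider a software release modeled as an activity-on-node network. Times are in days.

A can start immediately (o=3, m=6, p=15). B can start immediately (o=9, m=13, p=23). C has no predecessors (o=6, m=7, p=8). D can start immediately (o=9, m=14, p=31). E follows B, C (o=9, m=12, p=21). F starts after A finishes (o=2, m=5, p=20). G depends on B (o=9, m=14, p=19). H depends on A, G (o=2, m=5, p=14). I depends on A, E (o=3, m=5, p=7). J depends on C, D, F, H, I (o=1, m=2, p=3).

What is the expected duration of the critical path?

36 days

te_A = (3 + 4·6 + 15)/6 = 42/6 = 7
te_B = (9 + 4·13 + 23)/6 = 84/6 = 14
te_C = (6 + 4·7 + 8)/6 = 42/6 = 7
te_D = (9 + 4·14 + 31)/6 = 96/6 = 16
te_E = (9 + 4·12 + 21)/6 = 78/6 = 13
te_F = (2 + 4·5 + 20)/6 = 42/6 = 7
te_G = (9 + 4·14 + 19)/6 = 84/6 = 14
te_H = (2 + 4·5 + 14)/6 = 36/6 = 6
te_I = (3 + 4·5 + 7)/6 = 30/6 = 5
te_J = (1 + 4·2 + 3)/6 = 12/6 = 2

Forward pass:
ES_A = 0; EF_A = 7
ES_B = 0; EF_B = 14
ES_C = 0; EF_C = 7
ES_D = 0; EF_D = 16
ES_E = max(EF_B=14, EF_C=7) = 14; EF_E = 14+13 = 27
ES_F = 7; EF_F = 7+7 = 14
ES_G = 14; EF_G = 14+14 = 28
ES_H = max(EF_A=7, EF_G=28) = 28; EF_H = 28+6 = 34
ES_I = max(EF_A=7, EF_E=27) = 27; EF_I = 27+5 = 32
ES_J = max(EF_C=7, EF_D=16, EF_F=14, EF_H=34, EF_I=32) = 34; EF_J = 34+2 = 36
Expected project duration μ = 36 days. Critical path: B → G → H → J.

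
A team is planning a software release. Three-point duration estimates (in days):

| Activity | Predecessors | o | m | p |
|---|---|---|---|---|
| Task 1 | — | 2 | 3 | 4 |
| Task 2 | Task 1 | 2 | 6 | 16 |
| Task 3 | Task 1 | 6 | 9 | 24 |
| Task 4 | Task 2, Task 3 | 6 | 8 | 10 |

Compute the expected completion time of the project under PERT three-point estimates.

te_Task 1 = (2 + 4·3 + 4)/6 = 18/6 = 3
te_Task 2 = (2 + 4·6 + 16)/6 = 42/6 = 7
te_Task 3 = (6 + 4·9 + 24)/6 = 66/6 = 11
te_Task 4 = (6 + 4·8 + 10)/6 = 48/6 = 8

Forward pass:
ES_Task 1 = 0; EF_Task 1 = 3
ES_Task 2 = 3; EF_Task 2 = 3+7 = 10
ES_Task 3 = 3; EF_Task 3 = 3+11 = 14
ES_Task 4 = max(EF_Task 2=10, EF_Task 3=14) = 14; EF_Task 4 = 14+8 = 22
Expected project duration μ = 22 days. Critical path: Task 1 → Task 3 → Task 4.

22 days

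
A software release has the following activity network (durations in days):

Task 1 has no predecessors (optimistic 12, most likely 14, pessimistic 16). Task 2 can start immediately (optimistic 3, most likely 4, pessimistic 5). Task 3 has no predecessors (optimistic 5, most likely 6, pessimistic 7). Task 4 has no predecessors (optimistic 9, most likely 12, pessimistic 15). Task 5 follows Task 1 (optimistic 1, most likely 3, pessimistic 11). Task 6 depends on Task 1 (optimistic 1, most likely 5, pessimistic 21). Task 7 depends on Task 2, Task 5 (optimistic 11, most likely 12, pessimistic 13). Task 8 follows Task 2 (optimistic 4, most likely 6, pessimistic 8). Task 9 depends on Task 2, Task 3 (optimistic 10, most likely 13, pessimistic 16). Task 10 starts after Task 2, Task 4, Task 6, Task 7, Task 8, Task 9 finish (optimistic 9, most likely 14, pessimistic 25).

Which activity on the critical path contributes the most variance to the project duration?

te_Task 1 = (12 + 4·14 + 16)/6 = 84/6 = 14; σ²_Task 1 = ((16−12)/6)² = 0.444
te_Task 2 = (3 + 4·4 + 5)/6 = 24/6 = 4; σ²_Task 2 = ((5−3)/6)² = 0.111
te_Task 3 = (5 + 4·6 + 7)/6 = 36/6 = 6; σ²_Task 3 = ((7−5)/6)² = 0.111
te_Task 4 = (9 + 4·12 + 15)/6 = 72/6 = 12; σ²_Task 4 = ((15−9)/6)² = 1.000
te_Task 5 = (1 + 4·3 + 11)/6 = 24/6 = 4; σ²_Task 5 = ((11−1)/6)² = 2.778
te_Task 6 = (1 + 4·5 + 21)/6 = 42/6 = 7; σ²_Task 6 = ((21−1)/6)² = 11.111
te_Task 7 = (11 + 4·12 + 13)/6 = 72/6 = 12; σ²_Task 7 = ((13−11)/6)² = 0.111
te_Task 8 = (4 + 4·6 + 8)/6 = 36/6 = 6; σ²_Task 8 = ((8−4)/6)² = 0.444
te_Task 9 = (10 + 4·13 + 16)/6 = 78/6 = 13; σ²_Task 9 = ((16−10)/6)² = 1.000
te_Task 10 = (9 + 4·14 + 25)/6 = 90/6 = 15; σ²_Task 10 = ((25−9)/6)² = 7.111

Forward pass:
ES_Task 1 = 0; EF_Task 1 = 14
ES_Task 2 = 0; EF_Task 2 = 4
ES_Task 3 = 0; EF_Task 3 = 6
ES_Task 4 = 0; EF_Task 4 = 12
ES_Task 5 = 14; EF_Task 5 = 14+4 = 18
ES_Task 6 = 14; EF_Task 6 = 14+7 = 21
ES_Task 7 = max(EF_Task 2=4, EF_Task 5=18) = 18; EF_Task 7 = 18+12 = 30
ES_Task 8 = 4; EF_Task 8 = 4+6 = 10
ES_Task 9 = max(EF_Task 2=4, EF_Task 3=6) = 6; EF_Task 9 = 6+13 = 19
ES_Task 10 = max(EF_Task 2=4, EF_Task 4=12, EF_Task 6=21, EF_Task 7=30, EF_Task 8=10, EF_Task 9=19) = 30; EF_Task 10 = 30+15 = 45
Expected project duration μ = 45 days. Critical path: Task 1 → Task 5 → Task 7 → Task 10.

Variances on critical path: σ²_Task 1=0.444, σ²_Task 5=2.778, σ²_Task 7=0.111, σ²_Task 10=7.111.
Largest is σ²_Task 10 = 7.111.

Task 10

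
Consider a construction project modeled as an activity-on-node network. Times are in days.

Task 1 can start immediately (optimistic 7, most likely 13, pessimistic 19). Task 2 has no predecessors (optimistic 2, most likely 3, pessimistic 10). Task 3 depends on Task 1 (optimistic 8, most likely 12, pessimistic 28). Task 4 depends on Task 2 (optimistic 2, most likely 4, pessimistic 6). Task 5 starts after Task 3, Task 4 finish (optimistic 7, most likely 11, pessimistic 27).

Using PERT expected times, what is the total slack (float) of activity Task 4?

te_Task 1 = (7 + 4·13 + 19)/6 = 78/6 = 13
te_Task 2 = (2 + 4·3 + 10)/6 = 24/6 = 4
te_Task 3 = (8 + 4·12 + 28)/6 = 84/6 = 14
te_Task 4 = (2 + 4·4 + 6)/6 = 24/6 = 4
te_Task 5 = (7 + 4·11 + 27)/6 = 78/6 = 13

Forward pass:
ES_Task 1 = 0; EF_Task 1 = 13
ES_Task 2 = 0; EF_Task 2 = 4
ES_Task 3 = 13; EF_Task 3 = 13+14 = 27
ES_Task 4 = 4; EF_Task 4 = 4+4 = 8
ES_Task 5 = max(EF_Task 3=27, EF_Task 4=8) = 27; EF_Task 5 = 27+13 = 40
Expected project duration μ = 40 days. Critical path: Task 1 → Task 3 → Task 5.

Backward pass:
LF_Task 5 = 40; LS_Task 5 = 40−13 = 27
LF_Task 4 = LS_Task 5 = 27; LS_Task 4 = 27−4 = 23
LF_Task 3 = LS_Task 5 = 27; LS_Task 3 = 27−14 = 13
LF_Task 2 = LS_Task 4 = 23; LS_Task 2 = 23−4 = 19
LF_Task 1 = LS_Task 3 = 13; LS_Task 1 = 13−13 = 0
Slack_Task 4 = LS_Task 4 − ES_Task 4 = 23 − 4 = 19

19 days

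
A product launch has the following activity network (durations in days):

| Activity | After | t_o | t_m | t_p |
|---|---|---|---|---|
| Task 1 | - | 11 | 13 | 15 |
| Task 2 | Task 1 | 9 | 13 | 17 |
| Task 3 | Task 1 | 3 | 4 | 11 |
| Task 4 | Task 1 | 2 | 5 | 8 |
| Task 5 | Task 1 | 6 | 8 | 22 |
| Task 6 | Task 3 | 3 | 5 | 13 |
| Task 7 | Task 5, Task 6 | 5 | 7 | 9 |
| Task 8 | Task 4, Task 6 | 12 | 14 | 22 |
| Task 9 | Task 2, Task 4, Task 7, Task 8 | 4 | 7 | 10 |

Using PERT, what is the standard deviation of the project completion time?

2.96 days

te_Task 1 = (11 + 4·13 + 15)/6 = 78/6 = 13; σ²_Task 1 = ((15−11)/6)² = 0.444
te_Task 2 = (9 + 4·13 + 17)/6 = 78/6 = 13; σ²_Task 2 = ((17−9)/6)² = 1.778
te_Task 3 = (3 + 4·4 + 11)/6 = 30/6 = 5; σ²_Task 3 = ((11−3)/6)² = 1.778
te_Task 4 = (2 + 4·5 + 8)/6 = 30/6 = 5; σ²_Task 4 = ((8−2)/6)² = 1.000
te_Task 5 = (6 + 4·8 + 22)/6 = 60/6 = 10; σ²_Task 5 = ((22−6)/6)² = 7.111
te_Task 6 = (3 + 4·5 + 13)/6 = 36/6 = 6; σ²_Task 6 = ((13−3)/6)² = 2.778
te_Task 7 = (5 + 4·7 + 9)/6 = 42/6 = 7; σ²_Task 7 = ((9−5)/6)² = 0.444
te_Task 8 = (12 + 4·14 + 22)/6 = 90/6 = 15; σ²_Task 8 = ((22−12)/6)² = 2.778
te_Task 9 = (4 + 4·7 + 10)/6 = 42/6 = 7; σ²_Task 9 = ((10−4)/6)² = 1.000

Forward pass:
ES_Task 1 = 0; EF_Task 1 = 13
ES_Task 2 = 13; EF_Task 2 = 13+13 = 26
ES_Task 3 = 13; EF_Task 3 = 13+5 = 18
ES_Task 4 = 13; EF_Task 4 = 13+5 = 18
ES_Task 5 = 13; EF_Task 5 = 13+10 = 23
ES_Task 6 = 18; EF_Task 6 = 18+6 = 24
ES_Task 7 = max(EF_Task 5=23, EF_Task 6=24) = 24; EF_Task 7 = 24+7 = 31
ES_Task 8 = max(EF_Task 4=18, EF_Task 6=24) = 24; EF_Task 8 = 24+15 = 39
ES_Task 9 = max(EF_Task 2=26, EF_Task 4=18, EF_Task 7=31, EF_Task 8=39) = 39; EF_Task 9 = 39+7 = 46
Expected project duration μ = 46 days. Critical path: Task 1 → Task 3 → Task 6 → Task 8 → Task 9.

Variance along critical path = 0.444 + 1.778 + 2.778 + 2.778 + 1.000 = 8.778
σ = √8.778 = 2.963 days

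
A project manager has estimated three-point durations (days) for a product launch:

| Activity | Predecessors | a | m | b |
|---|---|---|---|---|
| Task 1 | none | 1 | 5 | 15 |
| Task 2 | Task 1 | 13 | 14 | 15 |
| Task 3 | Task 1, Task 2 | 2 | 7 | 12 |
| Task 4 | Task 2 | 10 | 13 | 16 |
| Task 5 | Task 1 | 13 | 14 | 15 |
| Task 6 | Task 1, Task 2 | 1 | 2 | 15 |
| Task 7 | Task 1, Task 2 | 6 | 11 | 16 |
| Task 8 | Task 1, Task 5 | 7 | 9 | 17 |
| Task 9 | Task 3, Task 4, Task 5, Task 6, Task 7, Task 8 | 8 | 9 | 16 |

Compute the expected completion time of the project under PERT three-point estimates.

te_Task 1 = (1 + 4·5 + 15)/6 = 36/6 = 6
te_Task 2 = (13 + 4·14 + 15)/6 = 84/6 = 14
te_Task 3 = (2 + 4·7 + 12)/6 = 42/6 = 7
te_Task 4 = (10 + 4·13 + 16)/6 = 78/6 = 13
te_Task 5 = (13 + 4·14 + 15)/6 = 84/6 = 14
te_Task 6 = (1 + 4·2 + 15)/6 = 24/6 = 4
te_Task 7 = (6 + 4·11 + 16)/6 = 66/6 = 11
te_Task 8 = (7 + 4·9 + 17)/6 = 60/6 = 10
te_Task 9 = (8 + 4·9 + 16)/6 = 60/6 = 10

Forward pass:
ES_Task 1 = 0; EF_Task 1 = 6
ES_Task 2 = 6; EF_Task 2 = 6+14 = 20
ES_Task 3 = max(EF_Task 1=6, EF_Task 2=20) = 20; EF_Task 3 = 20+7 = 27
ES_Task 4 = 20; EF_Task 4 = 20+13 = 33
ES_Task 5 = 6; EF_Task 5 = 6+14 = 20
ES_Task 6 = max(EF_Task 1=6, EF_Task 2=20) = 20; EF_Task 6 = 20+4 = 24
ES_Task 7 = max(EF_Task 1=6, EF_Task 2=20) = 20; EF_Task 7 = 20+11 = 31
ES_Task 8 = max(EF_Task 1=6, EF_Task 5=20) = 20; EF_Task 8 = 20+10 = 30
ES_Task 9 = max(EF_Task 3=27, EF_Task 4=33, EF_Task 5=20, EF_Task 6=24, EF_Task 7=31, EF_Task 8=30) = 33; EF_Task 9 = 33+10 = 43
Expected project duration μ = 43 days. Critical path: Task 1 → Task 2 → Task 4 → Task 9.

43 days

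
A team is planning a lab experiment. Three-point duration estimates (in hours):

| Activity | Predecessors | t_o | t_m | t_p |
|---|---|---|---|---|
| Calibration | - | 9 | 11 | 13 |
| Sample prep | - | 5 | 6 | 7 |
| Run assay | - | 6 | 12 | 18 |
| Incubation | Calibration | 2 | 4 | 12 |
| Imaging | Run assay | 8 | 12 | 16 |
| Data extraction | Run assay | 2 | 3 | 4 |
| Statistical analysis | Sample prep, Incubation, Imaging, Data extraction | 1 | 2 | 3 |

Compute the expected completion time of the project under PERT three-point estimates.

te_Calibration = (9 + 4·11 + 13)/6 = 66/6 = 11
te_Sample prep = (5 + 4·6 + 7)/6 = 36/6 = 6
te_Run assay = (6 + 4·12 + 18)/6 = 72/6 = 12
te_Incubation = (2 + 4·4 + 12)/6 = 30/6 = 5
te_Imaging = (8 + 4·12 + 16)/6 = 72/6 = 12
te_Data extraction = (2 + 4·3 + 4)/6 = 18/6 = 3
te_Statistical analysis = (1 + 4·2 + 3)/6 = 12/6 = 2

Forward pass:
ES_Calibration = 0; EF_Calibration = 11
ES_Sample prep = 0; EF_Sample prep = 6
ES_Run assay = 0; EF_Run assay = 12
ES_Incubation = 11; EF_Incubation = 11+5 = 16
ES_Imaging = 12; EF_Imaging = 12+12 = 24
ES_Data extraction = 12; EF_Data extraction = 12+3 = 15
ES_Statistical analysis = max(EF_Sample prep=6, EF_Incubation=16, EF_Imaging=24, EF_Data extraction=15) = 24; EF_Statistical analysis = 24+2 = 26
Expected project duration μ = 26 hours. Critical path: Run assay → Imaging → Statistical analysis.

26 hours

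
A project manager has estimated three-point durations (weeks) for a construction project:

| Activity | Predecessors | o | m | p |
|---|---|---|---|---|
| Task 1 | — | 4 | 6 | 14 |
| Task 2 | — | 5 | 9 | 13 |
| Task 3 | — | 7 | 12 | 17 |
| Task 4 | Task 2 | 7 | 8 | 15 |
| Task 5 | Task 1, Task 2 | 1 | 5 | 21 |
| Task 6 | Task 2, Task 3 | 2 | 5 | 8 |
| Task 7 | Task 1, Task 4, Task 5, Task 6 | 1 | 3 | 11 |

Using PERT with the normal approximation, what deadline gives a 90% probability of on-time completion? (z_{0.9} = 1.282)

te_Task 1 = (4 + 4·6 + 14)/6 = 42/6 = 7; σ²_Task 1 = ((14−4)/6)² = 2.778
te_Task 2 = (5 + 4·9 + 13)/6 = 54/6 = 9; σ²_Task 2 = ((13−5)/6)² = 1.778
te_Task 3 = (7 + 4·12 + 17)/6 = 72/6 = 12; σ²_Task 3 = ((17−7)/6)² = 2.778
te_Task 4 = (7 + 4·8 + 15)/6 = 54/6 = 9; σ²_Task 4 = ((15−7)/6)² = 1.778
te_Task 5 = (1 + 4·5 + 21)/6 = 42/6 = 7; σ²_Task 5 = ((21−1)/6)² = 11.111
te_Task 6 = (2 + 4·5 + 8)/6 = 30/6 = 5; σ²_Task 6 = ((8−2)/6)² = 1.000
te_Task 7 = (1 + 4·3 + 11)/6 = 24/6 = 4; σ²_Task 7 = ((11−1)/6)² = 2.778

Forward pass:
ES_Task 1 = 0; EF_Task 1 = 7
ES_Task 2 = 0; EF_Task 2 = 9
ES_Task 3 = 0; EF_Task 3 = 12
ES_Task 4 = 9; EF_Task 4 = 9+9 = 18
ES_Task 5 = max(EF_Task 1=7, EF_Task 2=9) = 9; EF_Task 5 = 9+7 = 16
ES_Task 6 = max(EF_Task 2=9, EF_Task 3=12) = 12; EF_Task 6 = 12+5 = 17
ES_Task 7 = max(EF_Task 1=7, EF_Task 4=18, EF_Task 5=16, EF_Task 6=17) = 18; EF_Task 7 = 18+4 = 22
Expected project duration μ = 22 weeks. Critical path: Task 2 → Task 4 → Task 7.

Variance along critical path = 1.778 + 1.778 + 2.778 = 6.333; σ = 2.517 weeks.
D = μ + z·σ = 22 + 1.282·2.517 = 25.2 weeks

25.2 weeks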